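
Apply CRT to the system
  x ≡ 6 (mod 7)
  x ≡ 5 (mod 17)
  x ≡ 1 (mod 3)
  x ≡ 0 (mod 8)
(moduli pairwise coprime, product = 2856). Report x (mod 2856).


Product of moduli M = 7 · 17 · 3 · 8 = 2856.
Merge one congruence at a time:
  Start: x ≡ 6 (mod 7).
  Combine with x ≡ 5 (mod 17); new modulus lcm = 119.
    Write x = 6 + 7·t and substitute into x ≡ 5 (mod 17): 7·t ≡ 5 − 6 = -1 (mod 17).
    Reduce coefficients mod 17: 7·t ≡ 16 (mod 17).
    The inverse of 7 mod 17 is 5 (since 7·5 = 35 = 2·17 + 1), so t ≡ 5·16 = 80 ≡ 12 (mod 17).
    Then x = 6 + 7·12 = 90, valid modulo lcm(7, 17) = 119: x ≡ 90 (mod 119).
  Combine with x ≡ 1 (mod 3); new modulus lcm = 357.
    Write x = 90 + 119·t and substitute into x ≡ 1 (mod 3): 119·t ≡ 1 − 90 = -89 (mod 3).
    Reduce coefficients mod 3: 2·t ≡ 1 (mod 3).
    The inverse of 2 mod 3 is 2 (since 2·2 = 4 = 1·3 + 1), so t ≡ 2·1 = 2 ≡ 2 (mod 3).
    Then x = 90 + 119·2 = 328, valid modulo lcm(119, 3) = 357: x ≡ 328 (mod 357).
  Combine with x ≡ 0 (mod 8); new modulus lcm = 2856.
    Write x = 328 + 357·t and substitute into x ≡ 0 (mod 8): 357·t ≡ 0 − 328 = -328 (mod 8).
    Reduce coefficients mod 8: 5·t ≡ 0 (mod 8).
    The inverse of 5 mod 8 is 5 (since 5·5 = 25 = 3·8 + 1), so t ≡ 5·0 = 0 ≡ 0 (mod 8).
    Then x = 328 + 357·0 = 328, valid modulo lcm(357, 8) = 2856: x ≡ 328 (mod 2856).
Verify against each original: 328 mod 7 = 6, 328 mod 17 = 5, 328 mod 3 = 1, 328 mod 8 = 0.

x ≡ 328 (mod 2856).


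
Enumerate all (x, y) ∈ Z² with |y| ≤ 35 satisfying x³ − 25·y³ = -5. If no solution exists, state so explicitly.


The equation is x³ - 25y³ = -5. For fixed y, x³ = 25·y³ − 5, so a solution requires the RHS to be a perfect cube.
Strategy: iterate y from -35 to 35, compute RHS = 25·y³ − 5, and check whether it is a (positive or negative) perfect cube.
Check small values of y:
  y = 0: RHS = -5 is not a perfect cube.
  y = 1: RHS = 20 is not a perfect cube.
  y = -1: RHS = -30 is not a perfect cube.
  y = 2: RHS = 195 is not a perfect cube.
  y = -2: RHS = -205 is not a perfect cube.
  y = 3: RHS = 670 is not a perfect cube.
  y = -3: RHS = -680 is not a perfect cube.
Continuing the search up to |y| = 35 finds no solutions either.
No (x, y) in the scanned range satisfies the equation.

No integer solutions with |y| ≤ 35.


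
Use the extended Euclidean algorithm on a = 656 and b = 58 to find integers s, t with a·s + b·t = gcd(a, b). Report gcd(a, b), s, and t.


Euclidean algorithm on (656, 58) — divide until remainder is 0:
  656 = 11 · 58 + 18
  58 = 3 · 18 + 4
  18 = 4 · 4 + 2
  4 = 2 · 2 + 0
gcd(656, 58) = 2.
Track Bezout coefficients alongside the remainders: start with r₀ = 656 = a·1 + b·0 (s = 1, t = 0) and r₁ = 58 = a·0 + b·1 (s = 0, t = 1); each new remainder r_{k+1} = r_{k-1} − q_k·r_k inherits s_{k+1} = s_{k-1} − q_k·s_k, t_{k+1} = t_{k-1} − q_k·t_k, so r_k = a·s_k + b·t_k at every step:
  q = 11: r = 18, s = 1 − 11·0 = 1, t = 0 − 11·1 = -11  (check: 656·1 + 58·(-11) = 18)
  q = 3: r = 4, s = 0 − 3·1 = -3, t = 1 − 3·(-11) = 34  (check: 656·(-3) + 58·34 = 4)
  q = 4: r = 2, s = 1 − 4·(-3) = 13, t = -11 − 4·34 = -147  (check: 656·13 + 58·(-147) = 2)
The row with r = 2 (the gcd) gives the Bezout coefficients s = 13, t = -147.
Result: 656 · (13) + 58 · (-147) = 2.

gcd(656, 58) = 2; s = 13, t = -147 (check: 656·13 + 58·(-147) = 2).


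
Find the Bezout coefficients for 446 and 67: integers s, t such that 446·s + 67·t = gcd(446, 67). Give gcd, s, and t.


Euclidean algorithm on (446, 67) — divide until remainder is 0:
  446 = 6 · 67 + 44
  67 = 1 · 44 + 23
  44 = 1 · 23 + 21
  23 = 1 · 21 + 2
  21 = 10 · 2 + 1
  2 = 2 · 1 + 0
gcd(446, 67) = 1.
Track Bezout coefficients alongside the remainders: start with r₀ = 446 = a·1 + b·0 (s = 1, t = 0) and r₁ = 67 = a·0 + b·1 (s = 0, t = 1); each new remainder r_{k+1} = r_{k-1} − q_k·r_k inherits s_{k+1} = s_{k-1} − q_k·s_k, t_{k+1} = t_{k-1} − q_k·t_k, so r_k = a·s_k + b·t_k at every step:
  q = 6: r = 44, s = 1 − 6·0 = 1, t = 0 − 6·1 = -6  (check: 446·1 + 67·(-6) = 44)
  q = 1: r = 23, s = 0 − 1·1 = -1, t = 1 − 1·(-6) = 7  (check: 446·(-1) + 67·7 = 23)
  q = 1: r = 21, s = 1 − 1·(-1) = 2, t = -6 − 1·7 = -13  (check: 446·2 + 67·(-13) = 21)
  q = 1: r = 2, s = -1 − 1·2 = -3, t = 7 − 1·(-13) = 20  (check: 446·(-3) + 67·20 = 2)
  q = 10: r = 1, s = 2 − 10·(-3) = 32, t = -13 − 10·20 = -213  (check: 446·32 + 67·(-213) = 1)
The row with r = 1 (the gcd) gives the Bezout coefficients s = 32, t = -213.
Result: 446 · (32) + 67 · (-213) = 1.

gcd(446, 67) = 1; s = 32, t = -213 (check: 446·32 + 67·(-213) = 1).


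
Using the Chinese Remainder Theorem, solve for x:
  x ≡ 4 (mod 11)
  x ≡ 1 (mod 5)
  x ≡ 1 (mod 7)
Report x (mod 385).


Moduli 11, 5, 7 are pairwise coprime; by CRT there is a unique solution modulo M = 11 · 5 · 7 = 385.
Solve pairwise, accumulating the modulus:
  Start with x ≡ 4 (mod 11).
  Combine with x ≡ 1 (mod 5): since gcd(11, 5) = 1, we get a unique residue mod 55.
    Write x = 4 + 11·t and substitute into x ≡ 1 (mod 5): 11·t ≡ 1 − 4 = -3 (mod 5).
    Reduce coefficients mod 5: 1·t ≡ 2 (mod 5).
    So t ≡ 2 (mod 5).
    Then x = 4 + 11·2 = 26, valid modulo lcm(11, 5) = 55: x ≡ 26 (mod 55).
  Combine with x ≡ 1 (mod 7): since gcd(55, 7) = 1, we get a unique residue mod 385.
    Write x = 26 + 55·t and substitute into x ≡ 1 (mod 7): 55·t ≡ 1 − 26 = -25 (mod 7).
    Reduce coefficients mod 7: 6·t ≡ 3 (mod 7).
    The inverse of 6 mod 7 is 6 (since 6·6 = 36 = 5·7 + 1), so t ≡ 6·3 = 18 ≡ 4 (mod 7).
    Then x = 26 + 55·4 = 246, valid modulo lcm(55, 7) = 385: x ≡ 246 (mod 385).
Verify: 246 mod 11 = 4 ✓, 246 mod 5 = 1 ✓, 246 mod 7 = 1 ✓.

x ≡ 246 (mod 385).


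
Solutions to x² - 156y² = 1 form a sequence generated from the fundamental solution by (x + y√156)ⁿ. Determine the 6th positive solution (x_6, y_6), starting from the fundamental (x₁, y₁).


Step 1: Find the fundamental solution (x₁, y₁) of x² - 156y² = 1.
  Expand √156 as a continued fraction. a₀ = ⌊√156⌋ = 12; iterate m_{k+1} = d_k·a_k − m_k, d_{k+1} = (156 − m_{k+1}²)/d_k, a_{k+1} = ⌊(a₀ + m_{k+1})/d_{k+1}⌋ (starting m₀ = 0, d₀ = 1), with convergents p_k = a_k·p_{k-1} + p_{k-2}, q_k = a_k·q_{k-1} + q_{k-2} (p₋₁ = 1, q₋₁ = 0):
  k = 0: a₀ = 12; p₀/q₀ = 12/1; p₀² − 156·q₀² = 144 − 156 = -12.
  k = 1: m = 12, d = 12, a = ⌊(12 + 12)/12⌋ = 2; p/q = (2·12 + 1)/(2·1 + 0) = 25/2; p² − 156·q² = 625 − 624 = 1.
  The first convergent with p² − 156·q² = 1 gives the fundamental solution (x₁, y₁) = (25, 2).
Step 2: Apply the recurrence (x_{n+1}, y_{n+1}) = (x₁x_n + 156y₁y_n, x₁y_n + y₁x_n) repeatedly.
  From (x_1, y_1) = (25, 2): x_2 = 25·25 + 156·2·2 = 1249; y_2 = 25·2 + 2·25 = 100.
  From (x_2, y_2) = (1249, 100): x_3 = 25·1249 + 156·2·100 = 62425; y_3 = 25·100 + 2·1249 = 4998.
  From (x_3, y_3) = (62425, 4998): x_4 = 25·62425 + 156·2·4998 = 3120001; y_4 = 25·4998 + 2·62425 = 249800.
  From (x_4, y_4) = (3120001, 249800): x_5 = 25·3120001 + 156·2·249800 = 155937625; y_5 = 25·249800 + 2·3120001 = 12485002.
  From (x_5, y_5) = (155937625, 12485002): x_6 = 25·155937625 + 156·2·12485002 = 7793761249; y_6 = 25·12485002 + 2·155937625 = 624000300.
Step 3: Verify x_6² - 156·y_6² = 60742714406414040001 - 60742714406414040000 = 1 (should be 1). ✓

(x_1, y_1) = (25, 2); (x_6, y_6) = (7793761249, 624000300).


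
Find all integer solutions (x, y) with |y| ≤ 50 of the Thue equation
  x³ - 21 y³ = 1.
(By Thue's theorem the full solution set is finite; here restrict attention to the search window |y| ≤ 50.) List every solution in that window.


The equation is x³ - 21y³ = 1. For fixed y, x³ = 21·y³ + 1, so a solution requires the RHS to be a perfect cube.
Strategy: iterate y from -50 to 50, compute RHS = 21·y³ + 1, and check whether it is a (positive or negative) perfect cube.
Check small values of y:
  y = 0: RHS = 1 = (1)³ ⇒ x = 1 works.
  y = 1: RHS = 22 is not a perfect cube.
  y = -1: RHS = -20 is not a perfect cube.
  y = 2: RHS = 169 is not a perfect cube.
  y = -2: RHS = -167 is not a perfect cube.
  y = 3: RHS = 568 is not a perfect cube.
  y = -3: RHS = -566 is not a perfect cube.
Continuing the search up to |y| = 50 finds no further solutions beyond those listed.
Collected solutions: (1, 0).

Solutions (with |y| ≤ 50): (1, 0).


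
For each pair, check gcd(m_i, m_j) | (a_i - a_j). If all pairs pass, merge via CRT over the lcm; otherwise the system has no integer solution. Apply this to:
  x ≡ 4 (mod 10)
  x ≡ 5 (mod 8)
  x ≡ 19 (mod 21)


Moduli 10, 8, 21 are not pairwise coprime, so CRT works modulo lcm(m_i) when all pairwise compatibility conditions hold.
Pairwise compatibility: gcd(m_i, m_j) must divide a_i - a_j for every pair.
Merge one congruence at a time:
  Start: x ≡ 4 (mod 10).
  Combine with x ≡ 5 (mod 8): gcd(10, 8) = 2, and 5 - 4 = 1 is NOT divisible by 2.
    ⇒ system is inconsistent (no integer solution).

No solution (the system is inconsistent).


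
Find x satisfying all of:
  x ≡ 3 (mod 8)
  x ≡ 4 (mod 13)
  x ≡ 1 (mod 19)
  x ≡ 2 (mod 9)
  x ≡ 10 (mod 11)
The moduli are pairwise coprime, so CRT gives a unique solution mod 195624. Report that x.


Product of moduli M = 8 · 13 · 19 · 9 · 11 = 195624.
Merge one congruence at a time:
  Start: x ≡ 3 (mod 8).
  Combine with x ≡ 4 (mod 13); new modulus lcm = 104.
    Write x = 3 + 8·t and substitute into x ≡ 4 (mod 13): 8·t ≡ 4 − 3 = 1 (mod 13).
    The inverse of 8 mod 13 is 5 (since 8·5 = 40 = 3·13 + 1), so t ≡ 5·1 = 5 ≡ 5 (mod 13).
    Then x = 3 + 8·5 = 43, valid modulo lcm(8, 13) = 104: x ≡ 43 (mod 104).
  Combine with x ≡ 1 (mod 19); new modulus lcm = 1976.
    Write x = 43 + 104·t and substitute into x ≡ 1 (mod 19): 104·t ≡ 1 − 43 = -42 (mod 19).
    Reduce coefficients mod 19: 9·t ≡ 15 (mod 19).
    The inverse of 9 mod 19 is 17 (since 9·17 = 153 = 8·19 + 1), so t ≡ 17·15 = 255 ≡ 8 (mod 19).
    Then x = 43 + 104·8 = 875, valid modulo lcm(104, 19) = 1976: x ≡ 875 (mod 1976).
  Combine with x ≡ 2 (mod 9); new modulus lcm = 17784.
    Write x = 875 + 1976·t and substitute into x ≡ 2 (mod 9): 1976·t ≡ 2 − 875 = -873 (mod 9).
    Reduce coefficients mod 9: 5·t ≡ 0 (mod 9).
    The inverse of 5 mod 9 is 2 (since 5·2 = 10 = 1·9 + 1), so t ≡ 2·0 = 0 ≡ 0 (mod 9).
    Then x = 875 + 1976·0 = 875, valid modulo lcm(1976, 9) = 17784: x ≡ 875 (mod 17784).
  Combine with x ≡ 10 (mod 11); new modulus lcm = 195624.
    Write x = 875 + 17784·t and substitute into x ≡ 10 (mod 11): 17784·t ≡ 10 − 875 = -865 (mod 11).
    Reduce coefficients mod 11: 8·t ≡ 4 (mod 11).
    The inverse of 8 mod 11 is 7 (since 8·7 = 56 = 5·11 + 1), so t ≡ 7·4 = 28 ≡ 6 (mod 11).
    Then x = 875 + 17784·6 = 107579, valid modulo lcm(17784, 11) = 195624: x ≡ 107579 (mod 195624).
Verify against each original: 107579 mod 8 = 3, 107579 mod 13 = 4, 107579 mod 19 = 1, 107579 mod 9 = 2, 107579 mod 11 = 10.

x ≡ 107579 (mod 195624).


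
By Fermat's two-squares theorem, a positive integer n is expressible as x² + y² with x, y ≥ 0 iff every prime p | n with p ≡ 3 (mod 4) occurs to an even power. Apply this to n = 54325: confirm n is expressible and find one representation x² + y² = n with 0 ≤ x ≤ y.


Step 1: Factor n = 54325 = 5^2 · 41 · 53.
Step 2: Check the mod-4 condition on each prime factor: 5 ≡ 1 (mod 4), exponent 2; 41 ≡ 1 (mod 4), exponent 1; 53 ≡ 1 (mod 4), exponent 1.
All primes ≡ 3 (mod 4) appear to even exponent (or don't appear), so by the two-squares theorem n IS expressible as a sum of two squares.
Step 3: Build a representation. Group n = k² · m with k = 5 and m = 41 · 53 = 2173 (a product of primes ≡ 1 (mod 4)); a representation of m scales to one of n via (k·x)² + (k·y)² = k²(x² + y²). Each prime p ≡ 1 (mod 4) is itself a sum of two squares; find a² by testing p − a² for a perfect square:
  41: 41 − 1² = 40, 41 − 2² = 37, 41 − 3² = 32, 41 − 4² = 25 = 5² ⇒ 41 = 4² + 5².
  53: 53 − 1² = 52, 53 − 2² = 49 = 7² ⇒ 53 = 2² + 7².
  Combine using the Brahmagupta–Fibonacci identity (a² + b²)(c² + d²) = (ac − bd)² + (ad + bc)² = (ac + bd)² + (ad − bc)²:
  41 · 53 = 2173: from (4² + 5²)(2² + 7²), take (4·2 − 5·7, 4·7 + 5·2) = (8 − 35, 28 + 10) = (-27, 38); dropping signs (only squares matter) gives (27, 38); check 27² + 38² = 729 + 1444 = 2173 ✓.
  Scale by k = 5: (5·27, 5·38) = (135, 190).
Step 4: Order so x ≤ y and verify: 135² + 190² = 18225 + 36100 = 54325 = n. ✓

n = 54325 = 135² + 190² (one valid representation with x ≤ y).


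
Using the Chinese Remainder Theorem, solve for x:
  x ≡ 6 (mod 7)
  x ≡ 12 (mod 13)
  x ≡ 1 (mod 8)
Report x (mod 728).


Moduli 7, 13, 8 are pairwise coprime; by CRT there is a unique solution modulo M = 7 · 13 · 8 = 728.
Solve pairwise, accumulating the modulus:
  Start with x ≡ 6 (mod 7).
  Combine with x ≡ 12 (mod 13): since gcd(7, 13) = 1, we get a unique residue mod 91.
    Write x = 6 + 7·t and substitute into x ≡ 12 (mod 13): 7·t ≡ 12 − 6 = 6 (mod 13).
    The inverse of 7 mod 13 is 2 (since 7·2 = 14 = 1·13 + 1), so t ≡ 2·6 = 12 ≡ 12 (mod 13).
    Then x = 6 + 7·12 = 90, valid modulo lcm(7, 13) = 91: x ≡ 90 (mod 91).
  Combine with x ≡ 1 (mod 8): since gcd(91, 8) = 1, we get a unique residue mod 728.
    Write x = 90 + 91·t and substitute into x ≡ 1 (mod 8): 91·t ≡ 1 − 90 = -89 (mod 8).
    Reduce coefficients mod 8: 3·t ≡ 7 (mod 8).
    The inverse of 3 mod 8 is 3 (since 3·3 = 9 = 1·8 + 1), so t ≡ 3·7 = 21 ≡ 5 (mod 8).
    Then x = 90 + 91·5 = 545, valid modulo lcm(91, 8) = 728: x ≡ 545 (mod 728).
Verify: 545 mod 7 = 6 ✓, 545 mod 13 = 12 ✓, 545 mod 8 = 1 ✓.

x ≡ 545 (mod 728).


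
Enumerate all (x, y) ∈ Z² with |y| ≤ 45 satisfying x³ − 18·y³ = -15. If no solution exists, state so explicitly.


The equation is x³ - 18y³ = -15. For fixed y, x³ = 18·y³ − 15, so a solution requires the RHS to be a perfect cube.
Strategy: iterate y from -45 to 45, compute RHS = 18·y³ − 15, and check whether it is a (positive or negative) perfect cube.
Check small values of y:
  y = 0: RHS = -15 is not a perfect cube.
  y = 1: RHS = 3 is not a perfect cube.
  y = -1: RHS = -33 is not a perfect cube.
  y = 2: RHS = 129 is not a perfect cube.
  y = -2: RHS = -159 is not a perfect cube.
  y = 3: RHS = 471 is not a perfect cube.
  y = -3: RHS = -501 is not a perfect cube.
Continuing the search up to |y| = 45 finds no solutions either.
No (x, y) in the scanned range satisfies the equation.

No integer solutions with |y| ≤ 45.


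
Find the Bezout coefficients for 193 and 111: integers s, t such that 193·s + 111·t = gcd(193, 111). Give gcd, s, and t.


Euclidean algorithm on (193, 111) — divide until remainder is 0:
  193 = 1 · 111 + 82
  111 = 1 · 82 + 29
  82 = 2 · 29 + 24
  29 = 1 · 24 + 5
  24 = 4 · 5 + 4
  5 = 1 · 4 + 1
  4 = 4 · 1 + 0
gcd(193, 111) = 1.
Track Bezout coefficients alongside the remainders: start with r₀ = 193 = a·1 + b·0 (s = 1, t = 0) and r₁ = 111 = a·0 + b·1 (s = 0, t = 1); each new remainder r_{k+1} = r_{k-1} − q_k·r_k inherits s_{k+1} = s_{k-1} − q_k·s_k, t_{k+1} = t_{k-1} − q_k·t_k, so r_k = a·s_k + b·t_k at every step:
  q = 1: r = 82, s = 1 − 1·0 = 1, t = 0 − 1·1 = -1  (check: 193·1 + 111·(-1) = 82)
  q = 1: r = 29, s = 0 − 1·1 = -1, t = 1 − 1·(-1) = 2  (check: 193·(-1) + 111·2 = 29)
  q = 2: r = 24, s = 1 − 2·(-1) = 3, t = -1 − 2·2 = -5  (check: 193·3 + 111·(-5) = 24)
  q = 1: r = 5, s = -1 − 1·3 = -4, t = 2 − 1·(-5) = 7  (check: 193·(-4) + 111·7 = 5)
  q = 4: r = 4, s = 3 − 4·(-4) = 19, t = -5 − 4·7 = -33  (check: 193·19 + 111·(-33) = 4)
  q = 1: r = 1, s = -4 − 1·19 = -23, t = 7 − 1·(-33) = 40  (check: 193·(-23) + 111·40 = 1)
The row with r = 1 (the gcd) gives the Bezout coefficients s = -23, t = 40.
Result: 193 · (-23) + 111 · (40) = 1.

gcd(193, 111) = 1; s = -23, t = 40 (check: 193·(-23) + 111·40 = 1).


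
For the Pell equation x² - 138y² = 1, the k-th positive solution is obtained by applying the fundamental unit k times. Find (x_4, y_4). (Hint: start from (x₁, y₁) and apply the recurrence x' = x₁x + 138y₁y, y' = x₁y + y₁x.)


Step 1: Find the fundamental solution (x₁, y₁) of x² - 138y² = 1.
  Expand √138 as a continued fraction. a₀ = ⌊√138⌋ = 11; iterate m_{k+1} = d_k·a_k − m_k, d_{k+1} = (138 − m_{k+1}²)/d_k, a_{k+1} = ⌊(a₀ + m_{k+1})/d_{k+1}⌋ (starting m₀ = 0, d₀ = 1), with convergents p_k = a_k·p_{k-1} + p_{k-2}, q_k = a_k·q_{k-1} + q_{k-2} (p₋₁ = 1, q₋₁ = 0):
  k = 0: a₀ = 11; p₀/q₀ = 11/1; p₀² − 138·q₀² = 121 − 138 = -17.
  k = 1: m = 11, d = 17, a = ⌊(11 + 11)/17⌋ = 1; p/q = (1·11 + 1)/(1·1 + 0) = 12/1; p² − 138·q² = 144 − 138 = 6.
  k = 2: m = 6, d = 6, a = ⌊(11 + 6)/6⌋ = 2; p/q = (2·12 + 11)/(2·1 + 1) = 35/3; p² − 138·q² = 1225 − 1242 = -17.
  k = 3: m = 6, d = 17, a = ⌊(11 + 6)/17⌋ = 1; p/q = (1·35 + 12)/(1·3 + 1) = 47/4; p² − 138·q² = 2209 − 2208 = 1.
  The first convergent with p² − 138·q² = 1 gives the fundamental solution (x₁, y₁) = (47, 4).
Step 2: Apply the recurrence (x_{n+1}, y_{n+1}) = (x₁x_n + 138y₁y_n, x₁y_n + y₁x_n) repeatedly.
  From (x_1, y_1) = (47, 4): x_2 = 47·47 + 138·4·4 = 4417; y_2 = 47·4 + 4·47 = 376.
  From (x_2, y_2) = (4417, 376): x_3 = 47·4417 + 138·4·376 = 415151; y_3 = 47·376 + 4·4417 = 35340.
  From (x_3, y_3) = (415151, 35340): x_4 = 47·415151 + 138·4·35340 = 39019777; y_4 = 47·35340 + 4·415151 = 3321584.
Step 3: Verify x_4² - 138·y_4² = 1522542997129729 - 1522542997129728 = 1 (should be 1). ✓

(x_1, y_1) = (47, 4); (x_4, y_4) = (39019777, 3321584).


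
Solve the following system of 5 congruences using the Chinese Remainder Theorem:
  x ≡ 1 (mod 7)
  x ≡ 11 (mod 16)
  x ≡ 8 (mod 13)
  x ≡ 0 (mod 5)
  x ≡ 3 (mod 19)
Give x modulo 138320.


Product of moduli M = 7 · 16 · 13 · 5 · 19 = 138320.
Merge one congruence at a time:
  Start: x ≡ 1 (mod 7).
  Combine with x ≡ 11 (mod 16); new modulus lcm = 112.
    Write x = 1 + 7·t and substitute into x ≡ 11 (mod 16): 7·t ≡ 11 − 1 = 10 (mod 16).
    The inverse of 7 mod 16 is 7 (since 7·7 = 49 = 3·16 + 1), so t ≡ 7·10 = 70 ≡ 6 (mod 16).
    Then x = 1 + 7·6 = 43, valid modulo lcm(7, 16) = 112: x ≡ 43 (mod 112).
  Combine with x ≡ 8 (mod 13); new modulus lcm = 1456.
    Write x = 43 + 112·t and substitute into x ≡ 8 (mod 13): 112·t ≡ 8 − 43 = -35 (mod 13).
    Reduce coefficients mod 13: 8·t ≡ 4 (mod 13).
    The inverse of 8 mod 13 is 5 (since 8·5 = 40 = 3·13 + 1), so t ≡ 5·4 = 20 ≡ 7 (mod 13).
    Then x = 43 + 112·7 = 827, valid modulo lcm(112, 13) = 1456: x ≡ 827 (mod 1456).
  Combine with x ≡ 0 (mod 5); new modulus lcm = 7280.
    Write x = 827 + 1456·t and substitute into x ≡ 0 (mod 5): 1456·t ≡ 0 − 827 = -827 (mod 5).
    Reduce coefficients mod 5: 1·t ≡ 3 (mod 5).
    So t ≡ 3 (mod 5).
    Then x = 827 + 1456·3 = 5195, valid modulo lcm(1456, 5) = 7280: x ≡ 5195 (mod 7280).
  Combine with x ≡ 3 (mod 19); new modulus lcm = 138320.
    Write x = 5195 + 7280·t and substitute into x ≡ 3 (mod 19): 7280·t ≡ 3 − 5195 = -5192 (mod 19).
    Reduce coefficients mod 19: 3·t ≡ 14 (mod 19).
    The inverse of 3 mod 19 is 13 (since 3·13 = 39 = 2·19 + 1), so t ≡ 13·14 = 182 ≡ 11 (mod 19).
    Then x = 5195 + 7280·11 = 85275, valid modulo lcm(7280, 19) = 138320: x ≡ 85275 (mod 138320).
Verify against each original: 85275 mod 7 = 1, 85275 mod 16 = 11, 85275 mod 13 = 8, 85275 mod 5 = 0, 85275 mod 19 = 3.

x ≡ 85275 (mod 138320).


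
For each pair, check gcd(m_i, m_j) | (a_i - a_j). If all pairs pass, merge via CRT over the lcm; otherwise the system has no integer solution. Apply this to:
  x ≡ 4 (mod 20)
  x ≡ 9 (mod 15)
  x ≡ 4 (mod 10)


Moduli 20, 15, 10 are not pairwise coprime, so CRT works modulo lcm(m_i) when all pairwise compatibility conditions hold.
Pairwise compatibility: gcd(m_i, m_j) must divide a_i - a_j for every pair.
Merge one congruence at a time:
  Start: x ≡ 4 (mod 20).
  Combine with x ≡ 9 (mod 15): gcd(20, 15) = 5; 9 - 4 = 5, which IS divisible by 5, so compatible.
    Write x = 4 + 20·t and substitute into x ≡ 9 (mod 15): 20·t ≡ 9 − 4 = 5 (mod 15).
    Divide the congruence (and modulus) by g = 5: 4·t ≡ 1 (mod 3).
    Reduce coefficients mod 3: 1·t ≡ 1 (mod 3).
    So t ≡ 1 (mod 3).
    Then x = 4 + 20·1 = 24, valid modulo lcm(20, 15) = 60: x ≡ 24 (mod 60).
  Combine with x ≡ 4 (mod 10): gcd(60, 10) = 10; 4 - 24 = -20, which IS divisible by 10, so compatible.
    Write x = 24 + 60·t and substitute into x ≡ 4 (mod 10): 60·t ≡ 4 − 24 = -20 (mod 10).
    Divide the congruence (and modulus) by g = 10: 6·t ≡ -2 (mod 1).
    Modulo 1 every t works; take t = 0.
    Then x = 24 + 60·0 = 24, valid modulo lcm(60, 10) = 60: x ≡ 24 (mod 60).
Verify: 24 mod 20 = 4, 24 mod 15 = 9, 24 mod 10 = 4.

x ≡ 24 (mod 60).


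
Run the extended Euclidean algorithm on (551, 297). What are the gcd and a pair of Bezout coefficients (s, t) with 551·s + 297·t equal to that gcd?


Euclidean algorithm on (551, 297) — divide until remainder is 0:
  551 = 1 · 297 + 254
  297 = 1 · 254 + 43
  254 = 5 · 43 + 39
  43 = 1 · 39 + 4
  39 = 9 · 4 + 3
  4 = 1 · 3 + 1
  3 = 3 · 1 + 0
gcd(551, 297) = 1.
Track Bezout coefficients alongside the remainders: start with r₀ = 551 = a·1 + b·0 (s = 1, t = 0) and r₁ = 297 = a·0 + b·1 (s = 0, t = 1); each new remainder r_{k+1} = r_{k-1} − q_k·r_k inherits s_{k+1} = s_{k-1} − q_k·s_k, t_{k+1} = t_{k-1} − q_k·t_k, so r_k = a·s_k + b·t_k at every step:
  q = 1: r = 254, s = 1 − 1·0 = 1, t = 0 − 1·1 = -1  (check: 551·1 + 297·(-1) = 254)
  q = 1: r = 43, s = 0 − 1·1 = -1, t = 1 − 1·(-1) = 2  (check: 551·(-1) + 297·2 = 43)
  q = 5: r = 39, s = 1 − 5·(-1) = 6, t = -1 − 5·2 = -11  (check: 551·6 + 297·(-11) = 39)
  q = 1: r = 4, s = -1 − 1·6 = -7, t = 2 − 1·(-11) = 13  (check: 551·(-7) + 297·13 = 4)
  q = 9: r = 3, s = 6 − 9·(-7) = 69, t = -11 − 9·13 = -128  (check: 551·69 + 297·(-128) = 3)
  q = 1: r = 1, s = -7 − 1·69 = -76, t = 13 − 1·(-128) = 141  (check: 551·(-76) + 297·141 = 1)
The row with r = 1 (the gcd) gives the Bezout coefficients s = -76, t = 141.
Result: 551 · (-76) + 297 · (141) = 1.

gcd(551, 297) = 1; s = -76, t = 141 (check: 551·(-76) + 297·141 = 1).


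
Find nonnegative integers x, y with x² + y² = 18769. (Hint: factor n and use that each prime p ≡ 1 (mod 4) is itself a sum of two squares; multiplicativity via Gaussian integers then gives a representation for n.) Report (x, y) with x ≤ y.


Step 1: Factor n = 18769 = 137^2.
Step 2: Check the mod-4 condition on each prime factor: 137 ≡ 1 (mod 4), exponent 2.
All primes ≡ 3 (mod 4) appear to even exponent (or don't appear), so by the two-squares theorem n IS expressible as a sum of two squares.
Step 3: Build a representation. Here n = 137 · 137 is a product of primes ≡ 1 (mod 4). Each prime p ≡ 1 (mod 4) is itself a sum of two squares; find a² by testing p − a² for a perfect square:
  137: 137 − 1² = 136, 137 − 2² = 133, 137 − 3² = 128, 137 − 4² = 121 = 11² ⇒ 137 = 4² + 11².
  Combine using the Brahmagupta–Fibonacci identity (a² + b²)(c² + d²) = (ac − bd)² + (ad + bc)² = (ac + bd)² + (ad − bc)²:
  137 · 137 = 18769: from (4² + 11²)(4² + 11²), take (4·4 − 11·11, 4·11 + 11·4) = (16 − 121, 44 + 44) = (-105, 88); dropping signs (only squares matter) gives (105, 88); check 105² + 88² = 11025 + 7744 = 18769 ✓.
Step 4: Order so x ≤ y and verify: 88² + 105² = 7744 + 11025 = 18769 = n. ✓

n = 18769 = 88² + 105² (one valid representation with x ≤ y).


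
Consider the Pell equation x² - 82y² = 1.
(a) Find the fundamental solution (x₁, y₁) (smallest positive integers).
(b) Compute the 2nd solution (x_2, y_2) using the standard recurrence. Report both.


Step 1: Find the fundamental solution (x₁, y₁) of x² - 82y² = 1.
  Expand √82 as a continued fraction. a₀ = ⌊√82⌋ = 9; iterate m_{k+1} = d_k·a_k − m_k, d_{k+1} = (82 − m_{k+1}²)/d_k, a_{k+1} = ⌊(a₀ + m_{k+1})/d_{k+1}⌋ (starting m₀ = 0, d₀ = 1), with convergents p_k = a_k·p_{k-1} + p_{k-2}, q_k = a_k·q_{k-1} + q_{k-2} (p₋₁ = 1, q₋₁ = 0):
  k = 0: a₀ = 9; p₀/q₀ = 9/1; p₀² − 82·q₀² = 81 − 82 = -1.
  k = 1: m = 9, d = 1, a = ⌊(9 + 9)/1⌋ = 18; p/q = (18·9 + 1)/(18·1 + 0) = 163/18; p² − 82·q² = 26569 − 26568 = 1.
  The first convergent with p² − 82·q² = 1 gives the fundamental solution (x₁, y₁) = (163, 18).
Step 2: Apply the recurrence (x_{n+1}, y_{n+1}) = (x₁x_n + 82y₁y_n, x₁y_n + y₁x_n) repeatedly.
  From (x_1, y_1) = (163, 18): x_2 = 163·163 + 82·18·18 = 53137; y_2 = 163·18 + 18·163 = 5868.
Step 3: Verify x_2² - 82·y_2² = 2823540769 - 2823540768 = 1 (should be 1). ✓

(x_1, y_1) = (163, 18); (x_2, y_2) = (53137, 5868).


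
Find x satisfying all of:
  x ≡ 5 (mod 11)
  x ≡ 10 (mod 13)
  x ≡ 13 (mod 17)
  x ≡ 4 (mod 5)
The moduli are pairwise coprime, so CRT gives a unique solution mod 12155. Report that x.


Product of moduli M = 11 · 13 · 17 · 5 = 12155.
Merge one congruence at a time:
  Start: x ≡ 5 (mod 11).
  Combine with x ≡ 10 (mod 13); new modulus lcm = 143.
    Write x = 5 + 11·t and substitute into x ≡ 10 (mod 13): 11·t ≡ 10 − 5 = 5 (mod 13).
    The inverse of 11 mod 13 is 6 (since 11·6 = 66 = 5·13 + 1), so t ≡ 6·5 = 30 ≡ 4 (mod 13).
    Then x = 5 + 11·4 = 49, valid modulo lcm(11, 13) = 143: x ≡ 49 (mod 143).
  Combine with x ≡ 13 (mod 17); new modulus lcm = 2431.
    Write x = 49 + 143·t and substitute into x ≡ 13 (mod 17): 143·t ≡ 13 − 49 = -36 (mod 17).
    Reduce coefficients mod 17: 7·t ≡ 15 (mod 17).
    The inverse of 7 mod 17 is 5 (since 7·5 = 35 = 2·17 + 1), so t ≡ 5·15 = 75 ≡ 7 (mod 17).
    Then x = 49 + 143·7 = 1050, valid modulo lcm(143, 17) = 2431: x ≡ 1050 (mod 2431).
  Combine with x ≡ 4 (mod 5); new modulus lcm = 12155.
    Write x = 1050 + 2431·t and substitute into x ≡ 4 (mod 5): 2431·t ≡ 4 − 1050 = -1046 (mod 5).
    Reduce coefficients mod 5: 1·t ≡ 4 (mod 5).
    So t ≡ 4 (mod 5).
    Then x = 1050 + 2431·4 = 10774, valid modulo lcm(2431, 5) = 12155: x ≡ 10774 (mod 12155).
Verify against each original: 10774 mod 11 = 5, 10774 mod 13 = 10, 10774 mod 17 = 13, 10774 mod 5 = 4.

x ≡ 10774 (mod 12155).


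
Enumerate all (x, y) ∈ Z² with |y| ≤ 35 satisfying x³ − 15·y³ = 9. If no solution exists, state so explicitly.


The equation is x³ - 15y³ = 9. For fixed y, x³ = 15·y³ + 9, so a solution requires the RHS to be a perfect cube.
Strategy: iterate y from -35 to 35, compute RHS = 15·y³ + 9, and check whether it is a (positive or negative) perfect cube.
Check small values of y:
  y = 0: RHS = 9 is not a perfect cube.
  y = 1: RHS = 24 is not a perfect cube.
  y = -1: RHS = -6 is not a perfect cube.
  y = 2: RHS = 129 is not a perfect cube.
  y = -2: RHS = -111 is not a perfect cube.
  y = 3: RHS = 414 is not a perfect cube.
  y = -3: RHS = -396 is not a perfect cube.
Continuing the search up to |y| = 35 finds no solutions either.
No (x, y) in the scanned range satisfies the equation.

No integer solutions with |y| ≤ 35.


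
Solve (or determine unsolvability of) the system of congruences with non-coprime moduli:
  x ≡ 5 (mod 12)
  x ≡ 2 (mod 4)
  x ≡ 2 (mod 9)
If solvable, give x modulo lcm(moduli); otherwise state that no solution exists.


Moduli 12, 4, 9 are not pairwise coprime, so CRT works modulo lcm(m_i) when all pairwise compatibility conditions hold.
Pairwise compatibility: gcd(m_i, m_j) must divide a_i - a_j for every pair.
Merge one congruence at a time:
  Start: x ≡ 5 (mod 12).
  Combine with x ≡ 2 (mod 4): gcd(12, 4) = 4, and 2 - 5 = -3 is NOT divisible by 4.
    ⇒ system is inconsistent (no integer solution).

No solution (the system is inconsistent).


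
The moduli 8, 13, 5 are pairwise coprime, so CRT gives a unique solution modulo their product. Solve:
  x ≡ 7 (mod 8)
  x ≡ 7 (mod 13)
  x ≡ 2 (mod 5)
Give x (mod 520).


Moduli 8, 13, 5 are pairwise coprime; by CRT there is a unique solution modulo M = 8 · 13 · 5 = 520.
Solve pairwise, accumulating the modulus:
  Start with x ≡ 7 (mod 8).
  Combine with x ≡ 7 (mod 13): since gcd(8, 13) = 1, we get a unique residue mod 104.
    Write x = 7 + 8·t and substitute into x ≡ 7 (mod 13): 8·t ≡ 7 − 7 = 0 (mod 13).
    The inverse of 8 mod 13 is 5 (since 8·5 = 40 = 3·13 + 1), so t ≡ 5·0 = 0 ≡ 0 (mod 13).
    Then x = 7 + 8·0 = 7, valid modulo lcm(8, 13) = 104: x ≡ 7 (mod 104).
  Combine with x ≡ 2 (mod 5): since gcd(104, 5) = 1, we get a unique residue mod 520.
    Write x = 7 + 104·t and substitute into x ≡ 2 (mod 5): 104·t ≡ 2 − 7 = -5 (mod 5).
    Reduce coefficients mod 5: 4·t ≡ 0 (mod 5).
    The inverse of 4 mod 5 is 4 (since 4·4 = 16 = 3·5 + 1), so t ≡ 4·0 = 0 ≡ 0 (mod 5).
    Then x = 7 + 104·0 = 7, valid modulo lcm(104, 5) = 520: x ≡ 7 (mod 520).
Verify: 7 mod 8 = 7 ✓, 7 mod 13 = 7 ✓, 7 mod 5 = 2 ✓.

x ≡ 7 (mod 520).


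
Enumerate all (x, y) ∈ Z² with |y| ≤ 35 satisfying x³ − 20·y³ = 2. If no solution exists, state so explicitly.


The equation is x³ - 20y³ = 2. For fixed y, x³ = 20·y³ + 2, so a solution requires the RHS to be a perfect cube.
Strategy: iterate y from -35 to 35, compute RHS = 20·y³ + 2, and check whether it is a (positive or negative) perfect cube.
Check small values of y:
  y = 0: RHS = 2 is not a perfect cube.
  y = 1: RHS = 22 is not a perfect cube.
  y = -1: RHS = -18 is not a perfect cube.
  y = 2: RHS = 162 is not a perfect cube.
  y = -2: RHS = -158 is not a perfect cube.
  y = 3: RHS = 542 is not a perfect cube.
  y = -3: RHS = -538 is not a perfect cube.
Continuing the search up to |y| = 35 finds no solutions either.
No (x, y) in the scanned range satisfies the equation.

No integer solutions with |y| ≤ 35.


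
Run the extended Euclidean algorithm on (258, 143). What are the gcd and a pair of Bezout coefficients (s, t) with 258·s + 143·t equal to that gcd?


Euclidean algorithm on (258, 143) — divide until remainder is 0:
  258 = 1 · 143 + 115
  143 = 1 · 115 + 28
  115 = 4 · 28 + 3
  28 = 9 · 3 + 1
  3 = 3 · 1 + 0
gcd(258, 143) = 1.
Track Bezout coefficients alongside the remainders: start with r₀ = 258 = a·1 + b·0 (s = 1, t = 0) and r₁ = 143 = a·0 + b·1 (s = 0, t = 1); each new remainder r_{k+1} = r_{k-1} − q_k·r_k inherits s_{k+1} = s_{k-1} − q_k·s_k, t_{k+1} = t_{k-1} − q_k·t_k, so r_k = a·s_k + b·t_k at every step:
  q = 1: r = 115, s = 1 − 1·0 = 1, t = 0 − 1·1 = -1  (check: 258·1 + 143·(-1) = 115)
  q = 1: r = 28, s = 0 − 1·1 = -1, t = 1 − 1·(-1) = 2  (check: 258·(-1) + 143·2 = 28)
  q = 4: r = 3, s = 1 − 4·(-1) = 5, t = -1 − 4·2 = -9  (check: 258·5 + 143·(-9) = 3)
  q = 9: r = 1, s = -1 − 9·5 = -46, t = 2 − 9·(-9) = 83  (check: 258·(-46) + 143·83 = 1)
The row with r = 1 (the gcd) gives the Bezout coefficients s = -46, t = 83.
Result: 258 · (-46) + 143 · (83) = 1.

gcd(258, 143) = 1; s = -46, t = 83 (check: 258·(-46) + 143·83 = 1).


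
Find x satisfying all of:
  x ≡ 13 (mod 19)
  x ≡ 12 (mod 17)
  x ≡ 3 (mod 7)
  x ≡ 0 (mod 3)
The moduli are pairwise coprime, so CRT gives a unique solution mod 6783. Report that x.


Product of moduli M = 19 · 17 · 7 · 3 = 6783.
Merge one congruence at a time:
  Start: x ≡ 13 (mod 19).
  Combine with x ≡ 12 (mod 17); new modulus lcm = 323.
    Write x = 13 + 19·t and substitute into x ≡ 12 (mod 17): 19·t ≡ 12 − 13 = -1 (mod 17).
    Reduce coefficients mod 17: 2·t ≡ 16 (mod 17).
    The inverse of 2 mod 17 is 9 (since 2·9 = 18 = 1·17 + 1), so t ≡ 9·16 = 144 ≡ 8 (mod 17).
    Then x = 13 + 19·8 = 165, valid modulo lcm(19, 17) = 323: x ≡ 165 (mod 323).
  Combine with x ≡ 3 (mod 7); new modulus lcm = 2261.
    Write x = 165 + 323·t and substitute into x ≡ 3 (mod 7): 323·t ≡ 3 − 165 = -162 (mod 7).
    Reduce coefficients mod 7: 1·t ≡ 6 (mod 7).
    So t ≡ 6 (mod 7).
    Then x = 165 + 323·6 = 2103, valid modulo lcm(323, 7) = 2261: x ≡ 2103 (mod 2261).
  Combine with x ≡ 0 (mod 3); new modulus lcm = 6783.
    Write x = 2103 + 2261·t and substitute into x ≡ 0 (mod 3): 2261·t ≡ 0 − 2103 = -2103 (mod 3).
    Reduce coefficients mod 3: 2·t ≡ 0 (mod 3).
    The inverse of 2 mod 3 is 2 (since 2·2 = 4 = 1·3 + 1), so t ≡ 2·0 = 0 ≡ 0 (mod 3).
    Then x = 2103 + 2261·0 = 2103, valid modulo lcm(2261, 3) = 6783: x ≡ 2103 (mod 6783).
Verify against each original: 2103 mod 19 = 13, 2103 mod 17 = 12, 2103 mod 7 = 3, 2103 mod 3 = 0.

x ≡ 2103 (mod 6783).


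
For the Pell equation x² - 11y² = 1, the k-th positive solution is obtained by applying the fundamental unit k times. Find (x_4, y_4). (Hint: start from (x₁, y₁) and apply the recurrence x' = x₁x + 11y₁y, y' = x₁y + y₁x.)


Step 1: Find the fundamental solution (x₁, y₁) of x² - 11y² = 1.
  Expand √11 as a continued fraction. a₀ = ⌊√11⌋ = 3; iterate m_{k+1} = d_k·a_k − m_k, d_{k+1} = (11 − m_{k+1}²)/d_k, a_{k+1} = ⌊(a₀ + m_{k+1})/d_{k+1}⌋ (starting m₀ = 0, d₀ = 1), with convergents p_k = a_k·p_{k-1} + p_{k-2}, q_k = a_k·q_{k-1} + q_{k-2} (p₋₁ = 1, q₋₁ = 0):
  k = 0: a₀ = 3; p₀/q₀ = 3/1; p₀² − 11·q₀² = 9 − 11 = -2.
  k = 1: m = 3, d = 2, a = ⌊(3 + 3)/2⌋ = 3; p/q = (3·3 + 1)/(3·1 + 0) = 10/3; p² − 11·q² = 100 − 99 = 1.
  The first convergent with p² − 11·q² = 1 gives the fundamental solution (x₁, y₁) = (10, 3).
Step 2: Apply the recurrence (x_{n+1}, y_{n+1}) = (x₁x_n + 11y₁y_n, x₁y_n + y₁x_n) repeatedly.
  From (x_1, y_1) = (10, 3): x_2 = 10·10 + 11·3·3 = 199; y_2 = 10·3 + 3·10 = 60.
  From (x_2, y_2) = (199, 60): x_3 = 10·199 + 11·3·60 = 3970; y_3 = 10·60 + 3·199 = 1197.
  From (x_3, y_3) = (3970, 1197): x_4 = 10·3970 + 11·3·1197 = 79201; y_4 = 10·1197 + 3·3970 = 23880.
Step 3: Verify x_4² - 11·y_4² = 6272798401 - 6272798400 = 1 (should be 1). ✓

(x_1, y_1) = (10, 3); (x_4, y_4) = (79201, 23880).


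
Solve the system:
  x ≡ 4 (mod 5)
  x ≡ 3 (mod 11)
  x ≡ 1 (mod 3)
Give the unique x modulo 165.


Moduli 5, 11, 3 are pairwise coprime; by CRT there is a unique solution modulo M = 5 · 11 · 3 = 165.
Solve pairwise, accumulating the modulus:
  Start with x ≡ 4 (mod 5).
  Combine with x ≡ 3 (mod 11): since gcd(5, 11) = 1, we get a unique residue mod 55.
    Write x = 4 + 5·t and substitute into x ≡ 3 (mod 11): 5·t ≡ 3 − 4 = -1 (mod 11).
    Reduce coefficients mod 11: 5·t ≡ 10 (mod 11).
    The inverse of 5 mod 11 is 9 (since 5·9 = 45 = 4·11 + 1), so t ≡ 9·10 = 90 ≡ 2 (mod 11).
    Then x = 4 + 5·2 = 14, valid modulo lcm(5, 11) = 55: x ≡ 14 (mod 55).
  Combine with x ≡ 1 (mod 3): since gcd(55, 3) = 1, we get a unique residue mod 165.
    Write x = 14 + 55·t and substitute into x ≡ 1 (mod 3): 55·t ≡ 1 − 14 = -13 (mod 3).
    Reduce coefficients mod 3: 1·t ≡ 2 (mod 3).
    So t ≡ 2 (mod 3).
    Then x = 14 + 55·2 = 124, valid modulo lcm(55, 3) = 165: x ≡ 124 (mod 165).
Verify: 124 mod 5 = 4 ✓, 124 mod 11 = 3 ✓, 124 mod 3 = 1 ✓.

x ≡ 124 (mod 165).


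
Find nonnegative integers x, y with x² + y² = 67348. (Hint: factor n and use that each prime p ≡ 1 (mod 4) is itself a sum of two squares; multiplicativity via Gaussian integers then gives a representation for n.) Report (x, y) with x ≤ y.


Step 1: Factor n = 67348 = 2^2 · 113 · 149.
Step 2: Check the mod-4 condition on each prime factor: 2 = 2 (special); 113 ≡ 1 (mod 4), exponent 1; 149 ≡ 1 (mod 4), exponent 1.
All primes ≡ 3 (mod 4) appear to even exponent (or don't appear), so by the two-squares theorem n IS expressible as a sum of two squares.
Step 3: Build a representation. Group n = k² · m with k = 2 and m = 113 · 149 = 16837 (a product of primes ≡ 1 (mod 4)); a representation of m scales to one of n via (k·x)² + (k·y)² = k²(x² + y²). Each prime p ≡ 1 (mod 4) is itself a sum of two squares; find a² by testing p − a² for a perfect square:
  113: 113 − 1² = 112, 113 − 2² = 109, 113 − 3² = 104, 113 − 4² = 97, 113 − 5² = 88, 113 − 6² = 77, 113 − 7² = 64 = 8² ⇒ 113 = 7² + 8².
  149: 149 − 1² = 148, 149 − 2² = 145, 149 − 3² = 140, 149 − 4² = 133, 149 − 5² = 124, 149 − 6² = 113, 149 − 7² = 100 = 10² ⇒ 149 = 7² + 10².
  Combine using the Brahmagupta–Fibonacci identity (a² + b²)(c² + d²) = (ac − bd)² + (ad + bc)² = (ac + bd)² + (ad − bc)²:
  113 · 149 = 16837: from (7² + 8²)(7² + 10²), take (7·7 − 8·10, 7·10 + 8·7) = (49 − 80, 70 + 56) = (-31, 126); dropping signs (only squares matter) gives (31, 126); check 31² + 126² = 961 + 15876 = 16837 ✓.
  Scale by k = 2: (2·31, 2·126) = (62, 252).
Step 4: Order so x ≤ y and verify: 62² + 252² = 3844 + 63504 = 67348 = n. ✓

n = 67348 = 62² + 252² (one valid representation with x ≤ y).


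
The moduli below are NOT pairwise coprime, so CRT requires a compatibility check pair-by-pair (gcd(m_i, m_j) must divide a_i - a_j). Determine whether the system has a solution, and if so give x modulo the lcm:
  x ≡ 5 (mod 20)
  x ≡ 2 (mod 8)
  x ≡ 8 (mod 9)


Moduli 20, 8, 9 are not pairwise coprime, so CRT works modulo lcm(m_i) when all pairwise compatibility conditions hold.
Pairwise compatibility: gcd(m_i, m_j) must divide a_i - a_j for every pair.
Merge one congruence at a time:
  Start: x ≡ 5 (mod 20).
  Combine with x ≡ 2 (mod 8): gcd(20, 8) = 4, and 2 - 5 = -3 is NOT divisible by 4.
    ⇒ system is inconsistent (no integer solution).

No solution (the system is inconsistent).


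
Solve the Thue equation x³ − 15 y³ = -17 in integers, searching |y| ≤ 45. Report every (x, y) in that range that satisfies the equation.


The equation is x³ - 15y³ = -17. For fixed y, x³ = 15·y³ − 17, so a solution requires the RHS to be a perfect cube.
Strategy: iterate y from -45 to 45, compute RHS = 15·y³ − 17, and check whether it is a (positive or negative) perfect cube.
Check small values of y:
  y = 0: RHS = -17 is not a perfect cube.
  y = 1: RHS = -2 is not a perfect cube.
  y = -1: RHS = -32 is not a perfect cube.
  y = 2: RHS = 103 is not a perfect cube.
  y = -2: RHS = -137 is not a perfect cube.
  y = 3: RHS = 388 is not a perfect cube.
  y = -3: RHS = -422 is not a perfect cube.
Continuing the search up to |y| = 45 finds no solutions either.
No (x, y) in the scanned range satisfies the equation.

No integer solutions with |y| ≤ 45.


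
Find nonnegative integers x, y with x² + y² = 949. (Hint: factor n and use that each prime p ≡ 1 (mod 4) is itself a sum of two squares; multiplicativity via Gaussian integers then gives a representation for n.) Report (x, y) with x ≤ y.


Step 1: Factor n = 949 = 13 · 73.
Step 2: Check the mod-4 condition on each prime factor: 13 ≡ 1 (mod 4), exponent 1; 73 ≡ 1 (mod 4), exponent 1.
All primes ≡ 3 (mod 4) appear to even exponent (or don't appear), so by the two-squares theorem n IS expressible as a sum of two squares.
Step 3: Build a representation. Here n = 13 · 73 is a product of primes ≡ 1 (mod 4). Each prime p ≡ 1 (mod 4) is itself a sum of two squares; find a² by testing p − a² for a perfect square:
  13: 13 − 1² = 12, 13 − 2² = 9 = 3² ⇒ 13 = 2² + 3².
  73: 73 − 1² = 72, 73 − 2² = 69, 73 − 3² = 64 = 8² ⇒ 73 = 3² + 8².
  Combine using the Brahmagupta–Fibonacci identity (a² + b²)(c² + d²) = (ac − bd)² + (ad + bc)² = (ac + bd)² + (ad − bc)²:
  13 · 73 = 949: from (2² + 3²)(3² + 8²), take (2·3 − 3·8, 2·8 + 3·3) = (6 − 24, 16 + 9) = (-18, 25); dropping signs (only squares matter) gives (18, 25); check 18² + 25² = 324 + 625 = 949 ✓.
Step 4: Order so x ≤ y and verify: 18² + 25² = 324 + 625 = 949 = n. ✓

n = 949 = 18² + 25² (one valid representation with x ≤ y).
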